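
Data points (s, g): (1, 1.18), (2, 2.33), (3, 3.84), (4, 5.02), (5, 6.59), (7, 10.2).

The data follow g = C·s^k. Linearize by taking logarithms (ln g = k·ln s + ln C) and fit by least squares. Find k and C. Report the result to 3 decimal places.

k = 1.102, C = 1.135

Linearized form: ln g = k·ln s + ln C. From the 6 transformed points,
Sums: Σln s = 6.7334, Σ(ln s)² = 9.9861, Σln g = 8.1782, Σln s·ln g = 11.8550.
Normal system: [[9.9861, 6.7334]; [6.7334, 6]]·[k, ln C]ᵀ = [11.8550, 8.1782]ᵀ.
Δ = 9.9861·6 − (6.7334)² = 14.5777; k = (11.8550·6 − 6.7334·8.1782)/14.5777 = 1.10186, ln C = (9.9861·8.1782 − 6.7334·11.8550)/14.5777 = 0.12649, so C = exp(0.12649) = 1.13484.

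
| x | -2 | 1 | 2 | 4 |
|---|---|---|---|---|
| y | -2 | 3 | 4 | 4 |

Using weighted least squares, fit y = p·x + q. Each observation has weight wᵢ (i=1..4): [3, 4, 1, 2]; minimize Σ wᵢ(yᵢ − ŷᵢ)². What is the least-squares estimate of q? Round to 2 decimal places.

q = 0.93

MᵀWM·[p, q]ᵀ = MᵀWy reads: 52·p + 8·q = 64;  8·p + 10·q = 18.
(Σwᵢ·x·x = 52, Σwᵢ·x = 8, Σwᵢ·1 = 10, Σwᵢ·x·y = 64, Σwᵢ·y = 18.)
Determinant 52·10 − 8² = 456.
p = (64·10 − 8·18)/456 = 62/57; q = (52·18 − 8·64)/456 = 53/57.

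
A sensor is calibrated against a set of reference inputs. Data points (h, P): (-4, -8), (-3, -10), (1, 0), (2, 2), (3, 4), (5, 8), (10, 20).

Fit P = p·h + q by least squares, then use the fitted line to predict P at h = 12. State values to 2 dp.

P̂ = 23.32

AᵀA·[p, q]ᵀ = AᵀP reads: 164·p + 14·q = 318;  14·p + 7·q = 16.
Δ = 164·7 − 14² = 952.
p = (318·7 − 14·16)/952 = 143/68; q = (164·16 − 14·318)/952 = -457/238.
At h = 12: P̂ = (143/68)·(12) + (-457/238)·(1) = 5549/238.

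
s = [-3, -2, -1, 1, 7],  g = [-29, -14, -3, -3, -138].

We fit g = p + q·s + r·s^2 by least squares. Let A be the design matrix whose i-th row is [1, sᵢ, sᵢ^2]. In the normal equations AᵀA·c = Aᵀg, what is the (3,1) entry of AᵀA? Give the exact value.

64

Row 3 ↔ basis s^2, column 1 ↔ basis 1, so (AᵀA)_{3,1} = Σᵢ s^2 = (9)·(1) + (4)·(1) + (1)·(1) + (1)·(1) + (49)·(1) = 64.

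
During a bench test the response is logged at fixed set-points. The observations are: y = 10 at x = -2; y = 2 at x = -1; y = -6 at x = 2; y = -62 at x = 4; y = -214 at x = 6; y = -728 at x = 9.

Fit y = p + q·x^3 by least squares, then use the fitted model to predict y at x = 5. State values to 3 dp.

From the data, Σ1 = 6, Σx^3 = 1008, Σx^3·x^3 = 582322.
For Mᵀy: Σy = -998, Σx^3·y = -581034.
So MᵀM·[p, q]ᵀ = Mᵀy: [[6, 1008]; [1008, 582322]]·[p, q]ᵀ = [-998, -581034]ᵀ.
det = 6·582322 − 1008² = 2477868.
p = ((-998)·582322 − 1008·(-581034))/2477868 = 1131229/619467; q = (6·(-581034) − 1008·(-998))/2477868 = -206685/206489.
At x = 5: ŷ = (1131229/619467)·(1) + (-206685/206489)·(125) = -76375646/619467.

ŷ = -123.293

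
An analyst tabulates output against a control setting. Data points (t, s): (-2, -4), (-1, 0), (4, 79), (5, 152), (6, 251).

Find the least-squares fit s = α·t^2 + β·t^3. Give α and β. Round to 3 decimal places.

Entries of MᵀM: Σt^2·t^2 = 2194, Σt^2·t^3 = 11892, Σt^3·t^3 = 66442.
For Mᵀs: Σt^2·s = 14084, Σt^3·s = 78304.
Eliminating β: 66442·(row 1) − 11892·(row 2) gives 4354084·α = 66442·14084 − 11892·78304 = 4577960, so α = 1144490/1088521.
Then β = (78304 − 11892·(1144490/1088521))/66442 = 1078012/1088521.

α = 1.051, β = 0.990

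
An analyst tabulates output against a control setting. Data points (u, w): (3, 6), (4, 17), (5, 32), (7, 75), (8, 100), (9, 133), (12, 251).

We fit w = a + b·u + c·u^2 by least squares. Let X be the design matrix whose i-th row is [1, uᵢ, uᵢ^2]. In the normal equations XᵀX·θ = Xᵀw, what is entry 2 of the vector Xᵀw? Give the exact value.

Entry 2 ↔ basis u, so (Xᵀw)_{2} = Σᵢ (u)·wᵢ = (3)·(6) + (4)·(17) + (5)·(32) + (7)·(75) + (8)·(100) + (9)·(133) + (12)·(251) = 5780.

5780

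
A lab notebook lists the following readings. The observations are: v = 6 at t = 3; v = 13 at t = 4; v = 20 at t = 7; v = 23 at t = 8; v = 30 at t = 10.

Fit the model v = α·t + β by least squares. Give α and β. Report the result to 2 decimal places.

α = 3.17, β = -1.88

The normal equations are: 238·α + 32·β = 694;  32·α + 5·β = 92.
(Σt·t = 238, Σt = 32, Σ1 = 5, Σt·v = 694, Σv = 92.)
Δ = 238·5 − 32² = 166.
α = (694·5 − 32·92)/166 = 263/83; β = (238·92 − 32·694)/166 = -156/83.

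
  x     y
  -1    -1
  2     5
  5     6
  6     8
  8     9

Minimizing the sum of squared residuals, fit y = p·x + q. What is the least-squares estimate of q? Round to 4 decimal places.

q = 1.1600

Entries of MᵀM: Σx·x = 130, Σx = 20, Σ1 = 5.
Moment sums: Σx·y = 161, Σy = 27.
Eliminating q: 5·(row 1) − 20·(row 2) gives 250·p = 5·161 − 20·27 = 265, so p = 53/50.
Then q = (27 − 20·(53/50))/5 = 29/25.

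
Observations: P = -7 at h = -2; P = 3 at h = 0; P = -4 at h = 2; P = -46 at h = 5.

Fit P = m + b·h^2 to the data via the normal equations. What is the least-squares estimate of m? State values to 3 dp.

From the data, Σ1 = 4, Σh^2 = 33, Σh^2·h^2 = 657.
And ΣP = -54, Σh^2·P = -1194.
AᵀA·[m, b]ᵀ = AᵀP becomes [[4, 33]; [33, 657]]·[m, b]ᵀ = [-54, -1194]ᵀ.
Eliminating b: 657·(row 1) − 33·(row 2) gives 1539·m = 657·(-54) − 33·(-1194) = 3924, so m = 436/171.
Then b = ((-1194) − 33·(436/171))/657 = -998/513.

m = 2.550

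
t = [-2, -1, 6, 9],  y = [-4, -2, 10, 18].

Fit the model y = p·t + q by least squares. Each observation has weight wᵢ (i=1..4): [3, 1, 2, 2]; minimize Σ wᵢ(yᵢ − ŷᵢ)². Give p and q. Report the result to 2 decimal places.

p = 1.93, q = -0.30

Compute the Gram sums: Σwᵢ·t·t = 247, Σwᵢ·t = 23, Σwᵢ·1 = 8.
And Σwᵢ·t·y = 470, Σwᵢ·y = 42.
So AᵀWA·[p, q]ᵀ = AᵀWy: [[247, 23]; [23, 8]]·[p, q]ᵀ = [470, 42]ᵀ.
Eliminating q: 8·(row 1) − 23·(row 2) gives 1447·p = 8·470 − 23·42 = 2794, so p = 2794/1447.
Then q = (42 − 23·(2794/1447))/8 = -436/1447.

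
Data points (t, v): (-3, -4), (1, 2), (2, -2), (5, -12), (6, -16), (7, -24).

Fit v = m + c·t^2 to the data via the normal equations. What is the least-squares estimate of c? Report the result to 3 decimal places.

Sums needed: Σ1 = 6, Σt^2 = 124, Σt^2·t^2 = 4420.
Right-hand side: Σv = -56, Σt^2·v = -2094.
Δ = 6·4420 − 124² = 11144.
m = ((-56)·4420 − 124·(-2094))/11144 = 1517/1393; c = (6·(-2094) − 124·(-56))/11144 = -1405/2786.

c = -0.504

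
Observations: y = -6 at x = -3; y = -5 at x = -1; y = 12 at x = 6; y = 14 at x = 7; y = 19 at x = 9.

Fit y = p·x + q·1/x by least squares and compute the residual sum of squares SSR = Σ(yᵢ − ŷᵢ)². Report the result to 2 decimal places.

AᵀA·[p, q]ᵀ = Aᵀy reads: 176·p + 5·q = 364;  5·p + (18601/15876)·q = 118/9.
Eliminating q: (18601/15876)·(row 1) − 5·(row 2) gives (719219/3969)·p = (18601/15876)·364 − 5·(118/9) = 204643/567, so p = 1432501/719219.
Then q = ((118/9) − 5·(1432501/719219))/(18601/15876) = 1935108/719219.
Residuals: 627225/719219, -228486/719219, -286896/719219, -234885/719219, 557640/719219; SSR = 1243098/719219.

SSR = 1.73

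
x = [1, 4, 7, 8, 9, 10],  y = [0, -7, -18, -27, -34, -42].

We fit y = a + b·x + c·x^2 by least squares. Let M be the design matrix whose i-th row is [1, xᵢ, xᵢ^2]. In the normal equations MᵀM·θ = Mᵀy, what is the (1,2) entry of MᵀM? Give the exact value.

Row 1 ↔ basis 1, column 2 ↔ basis x, so (MᵀM)_{1,2} = Σᵢ x = (1)·(1) + (1)·(4) + (1)·(7) + (1)·(8) + (1)·(9) + (1)·(10) = 39.

39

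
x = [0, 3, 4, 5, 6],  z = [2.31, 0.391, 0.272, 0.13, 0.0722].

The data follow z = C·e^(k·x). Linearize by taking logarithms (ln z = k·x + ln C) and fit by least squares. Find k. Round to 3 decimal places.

With ln zᵢ as the transformed response and xᵢ as the regressor:
Σx = 18.0000, Σ(x)² = 86.0000, Σln z = -6.0723, Σx·ln z = -33.9960.
Normal system: [[86.0000, 18.0000]; [18.0000, 5]]·[k, ln C]ᵀ = [-33.9960, -6.0723]ᵀ.
Slope k = (n·Σx·ln z − Σx·Σln z)/(n·Σ(x)² − (Σx)²) = (5·-33.9960 − 18.0000·-6.0723)/106.0000 = -0.57244; ln C = (Σln z − k·Σx)/n = 0.84632.

k = -0.572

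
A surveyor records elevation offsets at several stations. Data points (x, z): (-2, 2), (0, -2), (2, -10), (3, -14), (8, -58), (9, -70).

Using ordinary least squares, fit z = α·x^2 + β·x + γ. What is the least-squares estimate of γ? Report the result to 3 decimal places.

γ = -1.664

Forming MᵀM = [[10770, 1268, 162]; [1268, 162, 20]; [162, 20, 6]] and Mᵀz = [-9540, -1160, -152]ᵀ gives MᵀM·[α, β, γ]ᵀ = Mᵀz.
Inverting the 3×3 Gram matrix, [α, β, γ]ᵀ = [-1229/2301, -2128/767, -3829/2301]ᵀ.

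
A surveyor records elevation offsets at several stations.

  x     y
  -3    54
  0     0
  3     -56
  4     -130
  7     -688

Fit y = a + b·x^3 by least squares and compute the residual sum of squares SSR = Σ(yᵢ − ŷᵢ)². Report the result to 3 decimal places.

With design matrix M, MᵀM = [[5, 407]; [407, 123203]] and Mᵀy = [-820, -247274]ᵀ.
Δ = 5·123203 − 407² = 450366.
a = ((-820)·123203 − 407·(-247274))/450366 = -192971/225183; b = (5·(-247274) − 407·(-820))/450366 = -451315/225183.
Residuals: 167348/225183, 192971/225183, -231772/225183, -65553/75061, 22704/75061; SSR = 720638/225183.

SSR = 3.200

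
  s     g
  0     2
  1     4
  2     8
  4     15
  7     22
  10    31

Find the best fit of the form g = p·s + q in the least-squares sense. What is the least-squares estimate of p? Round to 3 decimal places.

p = 2.919

Setting ∂/∂p … = 0 gives: 170·p + 24·q = 544;  24·p + 6·q = 82.
Eliminating q: 6·(row 1) − 24·(row 2) gives 444·p = 6·544 − 24·82 = 1296, so p = 108/37.
Then q = (82 − 24·(108/37))/6 = 221/111.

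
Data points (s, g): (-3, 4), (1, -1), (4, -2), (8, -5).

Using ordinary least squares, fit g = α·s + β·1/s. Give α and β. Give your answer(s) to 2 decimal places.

From the data, Σs·s = 90, Σs·1/s = 4, Σ1/s·1/s = 685/576.
For Xᵀg: Σs·g = -61, Σ1/s·g = -83/24.
Eliminating β: (685/576)·(row 1) − 4·(row 2) gives (2913/32)·α = (685/576)·(-61) − 4·(-83/24) = -33817/576, so α = -33817/52434.
Then β = ((-83/24) − 4·(-33817/52434))/(685/576) = -2152/2913.

α = -0.64, β = -0.74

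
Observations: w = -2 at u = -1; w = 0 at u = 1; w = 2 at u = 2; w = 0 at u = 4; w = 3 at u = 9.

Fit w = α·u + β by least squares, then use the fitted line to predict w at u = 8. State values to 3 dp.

From the data, Σu·u = 103, Σu = 15, Σ1 = 5.
For Xᵀw: Σu·w = 33, Σw = 3.
XᵀX·[α, β]ᵀ = Xᵀw becomes [[103, 15]; [15, 5]]·[α, β]ᵀ = [33, 3]ᵀ.
Determinant 103·5 − 15² = 290.
α = (33·5 − 15·3)/290 = 12/29; β = (103·3 − 15·33)/290 = -93/145.
At u = 8: ŵ = (12/29)·(8) + (-93/145)·(1) = 387/145.

ŵ = 2.669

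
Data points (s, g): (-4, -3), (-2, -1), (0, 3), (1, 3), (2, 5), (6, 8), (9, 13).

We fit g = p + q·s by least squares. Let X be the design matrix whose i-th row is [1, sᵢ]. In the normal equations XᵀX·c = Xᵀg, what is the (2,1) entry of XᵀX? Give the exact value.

12

Row 2 ↔ basis s, column 1 ↔ basis 1, so (XᵀX)_{2,1} = Σᵢ s = (-4)·(1) + (-2)·(1) + (0)·(1) + (1)·(1) + (2)·(1) + (6)·(1) + (9)·(1) = 12.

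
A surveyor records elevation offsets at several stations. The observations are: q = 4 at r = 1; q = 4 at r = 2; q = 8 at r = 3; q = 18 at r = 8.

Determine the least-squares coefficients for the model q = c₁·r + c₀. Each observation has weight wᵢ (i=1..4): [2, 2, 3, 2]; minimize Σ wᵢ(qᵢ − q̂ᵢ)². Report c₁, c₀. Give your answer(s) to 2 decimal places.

Sums needed: Σwᵢ·r·r = 165, Σwᵢ·r = 31, Σwᵢ·1 = 9.
Moment sums: Σwᵢ·r·q = 384, Σwᵢ·q = 76.
Determinant 165·9 − 31² = 524.
c₁ = (384·9 − 31·76)/524 = 275/131; c₀ = (165·76 − 31·384)/524 = 159/131.

c₁ = 2.10, c₀ = 1.21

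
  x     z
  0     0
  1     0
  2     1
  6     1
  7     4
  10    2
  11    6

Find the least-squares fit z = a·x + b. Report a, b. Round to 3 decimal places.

a = 0.416, b = -0.198

Entries of AᵀA: Σx·x = 311, Σx = 37, Σ1 = 7.
Right-hand side: Σx·z = 122, Σz = 14.
Determinant 311·7 − 37² = 808.
a = (122·7 − 37·14)/808 = 42/101; b = (311·14 − 37·122)/808 = -20/101.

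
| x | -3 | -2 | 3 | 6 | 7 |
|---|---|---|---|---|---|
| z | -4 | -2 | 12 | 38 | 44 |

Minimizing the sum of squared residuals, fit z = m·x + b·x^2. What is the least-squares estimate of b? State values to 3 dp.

Forming MᵀM = [[107, 551]; [551, 3875]] and Mᵀz = [588, 3588]ᵀ gives MᵀM·[m, b]ᵀ = Mᵀz.
Δ = 107·3875 − 551² = 111024.
m = (588·3875 − 551·3588)/111024 = 12563/4626; b = (107·3588 − 551·588)/111024 = 2497/4626.

b = 0.540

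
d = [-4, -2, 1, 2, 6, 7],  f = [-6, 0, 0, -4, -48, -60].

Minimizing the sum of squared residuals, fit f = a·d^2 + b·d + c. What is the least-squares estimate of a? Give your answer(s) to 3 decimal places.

From the data, Σd^2·d^2 = 3986, Σd^2·d = 496, Σd^2 = 110, Σd·d = 110, Σd = 10, Σ1 = 6.
Right-hand side: Σd^2·f = -4780, Σd·f = -692, Σf = -118.
So AᵀA·[a, b, c]ᵀ = Aᵀf: [[3986, 496, 110]; [496, 110, 10]; [110, 10, 6]]·[a, b, c]ᵀ = [-4780, -692, -118]ᵀ.
Solving the 3×3 system (Gaussian elimination) gives a = -3191/3073, b = -5619/3073, c = 7431/3073.

a = -1.038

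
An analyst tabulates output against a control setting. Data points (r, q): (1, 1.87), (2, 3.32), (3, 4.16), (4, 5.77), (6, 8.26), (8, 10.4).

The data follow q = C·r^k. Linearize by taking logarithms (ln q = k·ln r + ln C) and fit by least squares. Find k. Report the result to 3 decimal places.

Let Y = ln q. Fitting Y = k·ln r + ln C by least squares:
Σln r = 7.0493, Σ(ln r)² = 11.1437, Σln q = 9.4573, Σln r·ln q = 13.4804.
Equations: 11.1437·k + 7.0493·ln C = 13.4804;  7.0493·k + 6·ln C = 9.4573.
Δ = 11.1437·6 − (7.0493)² = 17.1702; k = (13.4804·6 − 7.0493·9.4573)/17.1702 = 0.82790, ln C = (11.1437·9.4573 − 7.0493·13.4804)/17.1702 = 0.60354.

k = 0.828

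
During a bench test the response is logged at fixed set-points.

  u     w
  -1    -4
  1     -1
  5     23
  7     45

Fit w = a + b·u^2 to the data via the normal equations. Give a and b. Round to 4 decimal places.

a = -3.1780, b = 0.9962

Entries of AᵀA: Σ1 = 4, Σu^2 = 76, Σu^2·u^2 = 3028.
Right-hand side: Σw = 63, Σu^2·w = 2775.
So AᵀA·[a, b]ᵀ = Aᵀw: [[4, 76]; [76, 3028]]·[a, b]ᵀ = [63, 2775]ᵀ.
det = 4·3028 − 76² = 6336.
a = (63·3028 − 76·2775)/6336 = -839/264; b = (4·2775 − 76·63)/6336 = 263/264.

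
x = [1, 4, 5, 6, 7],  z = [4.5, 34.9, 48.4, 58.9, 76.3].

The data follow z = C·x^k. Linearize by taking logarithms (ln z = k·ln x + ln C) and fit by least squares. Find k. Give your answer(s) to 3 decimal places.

Let Y = ln z. Fitting Y = k·ln x + ln C by least squares:
Sums: Σln x = 6.7334, Σ(ln x)² = 11.5091, Σln z = 17.3466, Σln x·ln z = 26.9064.
Normal system: [[11.5091, 6.7334]; [6.7334, 5]]·[k, ln C]ᵀ = [26.9064, 17.3466]ᵀ.
Solving (det = 12.2067): k = 1.45254, ln C = 1.51321.

k = 1.453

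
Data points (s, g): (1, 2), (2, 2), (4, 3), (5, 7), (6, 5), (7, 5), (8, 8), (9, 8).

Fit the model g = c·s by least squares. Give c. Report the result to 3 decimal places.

c = 0.920

With design matrix X, XᵀX = [[276]] and Xᵀg = [254]ᵀ.
c = 254/276 = 0.92029.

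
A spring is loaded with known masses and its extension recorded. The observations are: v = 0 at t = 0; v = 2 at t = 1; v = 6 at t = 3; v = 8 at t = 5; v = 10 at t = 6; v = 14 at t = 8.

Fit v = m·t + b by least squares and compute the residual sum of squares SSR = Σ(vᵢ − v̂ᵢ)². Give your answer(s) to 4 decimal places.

SSR = 1.1957

Setting ∂/∂m … = 0 gives: 135·m + 23·b = 232;  23·m + 6·b = 40.
Eliminating b: 6·(row 1) − 23·(row 2) gives 281·m = 6·232 − 23·40 = 472, so m = 472/281.
Then b = (40 − 23·(472/281))/6 = 64/281.
Residuals: -64/281, 26/281, 206/281, -176/281, -86/281, 94/281; SSR = 336/281.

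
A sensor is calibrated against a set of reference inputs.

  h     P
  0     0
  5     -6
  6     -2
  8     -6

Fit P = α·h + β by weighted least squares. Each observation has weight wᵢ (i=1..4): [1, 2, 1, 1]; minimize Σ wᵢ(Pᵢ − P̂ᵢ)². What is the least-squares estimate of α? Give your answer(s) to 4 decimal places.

From the data, Σwᵢ·h·h = 150, Σwᵢ·h = 24, Σwᵢ·1 = 5.
For MᵀWP: Σwᵢ·h·P = -120, Σwᵢ·P = -20.
Eliminating β: 5·(row 1) − 24·(row 2) gives 174·α = 5·(-120) − 24·(-20) = -120, so α = -20/29.
Then β = ((-20) − 24·(-20/29))/5 = -20/29.

α = -0.6897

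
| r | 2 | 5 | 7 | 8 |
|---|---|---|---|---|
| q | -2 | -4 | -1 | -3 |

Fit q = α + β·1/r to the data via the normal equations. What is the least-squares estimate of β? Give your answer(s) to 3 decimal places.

The normal system MᵀM·[α, β]ᵀ = Mᵀq is [[4, 271/280]; [271/280, 25561/78400]]·[α, β]ᵀ = [-10, -649/280]ᵀ.
det = 4·(25561/78400) − (271/280)² = 28803/78400.
α = ((-10)·(25561/78400) − (271/280)·(-649/280))/(28803/78400) = -26577/9601; β = (4·(-649/280) − (271/280)·(-10))/(28803/78400) = 10640/9601.

β = 1.108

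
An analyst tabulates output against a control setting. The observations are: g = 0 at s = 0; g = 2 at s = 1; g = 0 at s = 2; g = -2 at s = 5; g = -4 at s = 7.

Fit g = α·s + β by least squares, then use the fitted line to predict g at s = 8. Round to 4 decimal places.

ĝ = -4.3294

Sums needed: Σs·s = 79, Σs = 15, Σ1 = 5.
Right-hand side: Σs·g = -36, Σg = -4.
det = 79·5 − 15² = 170.
α = ((-36)·5 − 15·(-4))/170 = -12/17; β = (79·(-4) − 15·(-36))/170 = 112/85.
At s = 8: ĝ = (-12/17)·(8) + (112/85)·(1) = -368/85.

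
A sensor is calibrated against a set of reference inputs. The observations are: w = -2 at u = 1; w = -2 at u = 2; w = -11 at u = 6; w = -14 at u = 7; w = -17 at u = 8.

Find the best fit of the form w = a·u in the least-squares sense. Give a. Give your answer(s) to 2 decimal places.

a = -1.99

Sums needed: Σu·u = 154.
Moment sums: Σu·w = -306.
Normal equations: [[154]]·[a]ᵀ = [-306]ᵀ.
Hence a = -306 / 154 ≈ -1.98701.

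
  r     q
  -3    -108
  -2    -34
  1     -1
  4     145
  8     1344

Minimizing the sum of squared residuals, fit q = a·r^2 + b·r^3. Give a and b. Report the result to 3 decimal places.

Forming AᵀA = [[4450, 33518]; [33518, 267034]] and Aᵀq = [87227, 700595]ᵀ gives AᵀA·[a, b]ᵀ = Aᵀq.
Eliminating b: 267034·(row 1) − 33518·(row 2) gives 64844976·a = 267034·87227 − 33518·700595 = -189968492, so a = -6784589/2315892.
Then b = (700595 − 33518·(-6784589/2315892))/267034 = 6927613/2315892.

a = -2.930, b = 2.991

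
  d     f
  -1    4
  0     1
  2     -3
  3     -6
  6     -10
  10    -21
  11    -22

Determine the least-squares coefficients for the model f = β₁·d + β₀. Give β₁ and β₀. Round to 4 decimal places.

From the data, Σd·d = 271, Σd = 31, Σ1 = 7.
Right-hand side: Σd·f = -540, Σf = -57.
AᵀA·[β₁, β₀]ᵀ = Aᵀf becomes [[271, 31]; [31, 7]]·[β₁, β₀]ᵀ = [-540, -57]ᵀ.
det = 271·7 − 31² = 936.
β₁ = ((-540)·7 − 31·(-57))/936 = -671/312; β₀ = (271·(-57) − 31·(-540))/936 = 431/312.

β₁ = -2.1506, β₀ = 1.3814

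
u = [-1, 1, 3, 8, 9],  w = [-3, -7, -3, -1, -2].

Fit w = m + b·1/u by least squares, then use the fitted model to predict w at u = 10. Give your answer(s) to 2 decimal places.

Normal-equation sums: Σ1 = 5, Σ1/u = 41/72, Σ1/u·1/u = 11089/5184.
Right-hand side: Σw = -16, Σ1/u·w = -385/72.
Eliminating b: (11089/5184)·(row 1) − (41/72)·(row 2) gives (13441/1296)·m = (11089/5184)·(-16) − (41/72)·(-385/72) = -161639/5184, so m = -161639/53764.
Then b = ((-385/72) − (41/72)·(-161639/53764))/(11089/5184) = -22842/13441.
At u = 10: ŵ = (-161639/53764)·(1) + (-22842/13441)·(1/10) = -853879/268820.

ŵ = -3.18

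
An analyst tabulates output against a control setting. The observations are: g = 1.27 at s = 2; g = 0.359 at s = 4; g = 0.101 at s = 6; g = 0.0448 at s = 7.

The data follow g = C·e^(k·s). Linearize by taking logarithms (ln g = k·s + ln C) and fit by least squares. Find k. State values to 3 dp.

Linearized form: ln g = k·s + ln C. From the 4 transformed points,
Sums: Σs = 19.0000, Σ(s)² = 105.0000, Σln g = -6.1836, Σs·ln g = -39.1143.
Normal system: [[105.0000, 19.0000]; [19.0000, 4]]·[k, ln C]ᵀ = [-39.1143, -6.1836]ᵀ.
Δ = 105.0000·4 − (19.0000)² = 59.0000; k = (-39.1143·4 − 19.0000·-6.1836)/59.0000 = -0.66049, ln C = (105.0000·-6.1836 − 19.0000·-39.1143)/59.0000 = 1.59143.

k = -0.660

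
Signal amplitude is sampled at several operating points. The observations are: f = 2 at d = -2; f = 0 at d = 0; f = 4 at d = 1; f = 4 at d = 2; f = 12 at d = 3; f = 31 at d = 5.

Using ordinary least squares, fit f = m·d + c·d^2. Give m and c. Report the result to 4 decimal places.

m = 0.9175, c = 1.0428

The normal equations are: 43·m + 153·c = 199;  153·m + 739·c = 911.
Δ = 43·739 − 153² = 8368.
m = (199·739 − 153·911)/8368 = 3839/4184; c = (43·911 − 153·199)/8368 = 4363/4184.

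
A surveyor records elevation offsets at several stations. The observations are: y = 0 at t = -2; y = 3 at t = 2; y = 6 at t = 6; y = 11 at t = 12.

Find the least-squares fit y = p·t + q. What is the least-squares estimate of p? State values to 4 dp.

p = 0.7850

The normal system XᵀX·[p, q]ᵀ = Xᵀy is [[188, 18]; [18, 4]]·[p, q]ᵀ = [174, 20]ᵀ.
Determinant 188·4 − 18² = 428.
p = (174·4 − 18·20)/428 = 84/107; q = (188·20 − 18·174)/428 = 157/107.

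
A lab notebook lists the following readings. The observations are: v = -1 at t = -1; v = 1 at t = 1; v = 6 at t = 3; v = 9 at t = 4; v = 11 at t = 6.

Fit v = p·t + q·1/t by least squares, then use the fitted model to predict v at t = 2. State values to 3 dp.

Compute the Gram sums: Σt·t = 63, Σt·1/t = 5, Σ1/t·1/t = 317/144.
Moment sums: Σt·v = 122, Σ1/t·v = 97/12.
det = 63·(317/144) − 5² = 1819/16.
p = (122·(317/144) − 5·(97/12))/(1819/16) = 32854/16371; q = (63·(97/12) − 5·122)/(1819/16) = -1612/1819.
At t = 2: v̂ = (32854/16371)·(2) + (-1612/1819)·(1/2) = 58454/16371.

v̂ = 3.571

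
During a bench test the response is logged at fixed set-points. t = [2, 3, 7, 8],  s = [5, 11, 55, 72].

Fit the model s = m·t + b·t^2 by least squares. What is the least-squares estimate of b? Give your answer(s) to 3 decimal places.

b = 1.074

Entries of XᵀX: Σt·t = 126, Σt·t^2 = 890, Σt^2·t^2 = 6594.
Moment sums: Σt·s = 1004, Σt^2·s = 7422.
Δ = 126·6594 − 890² = 38744.
m = (1004·6594 − 890·7422)/38744 = 3699/9686; b = (126·7422 − 890·1004)/38744 = 10403/9686.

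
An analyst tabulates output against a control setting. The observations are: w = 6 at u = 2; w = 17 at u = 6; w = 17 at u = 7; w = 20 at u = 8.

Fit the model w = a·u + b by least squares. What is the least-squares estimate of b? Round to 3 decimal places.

b = 1.699

Normal-equation sums: Σu·u = 153, Σu = 23, Σ1 = 4.
Moment sums: Σu·w = 393, Σw = 60.
Δ = 153·4 − 23² = 83.
a = (393·4 − 23·60)/83 = 192/83; b = (153·60 − 23·393)/83 = 141/83.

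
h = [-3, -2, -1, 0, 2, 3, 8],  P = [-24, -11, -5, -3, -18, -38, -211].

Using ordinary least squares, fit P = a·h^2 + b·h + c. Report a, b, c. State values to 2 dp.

a = -2.98, b = -2.09, c = -3.40

Entries of MᵀM: Σh^2·h^2 = 4291, Σh^2·h = 511, Σh^2 = 91, Σh·h = 91, Σh = 7, Σ1 = 7.
For MᵀP: Σh^2·P = -14183, Σh·P = -1739, ΣP = -310.
MᵀM·[a, b, c]ᵀ = MᵀP becomes [[4291, 511, 91]; [511, 91, 7]; [91, 7, 7]]·[a, b, c]ᵀ = [-14183, -1739, -310]ᵀ.
Solving the 3×3 system (Gaussian elimination) gives a = -188/63, b = -527/252, c = -857/252.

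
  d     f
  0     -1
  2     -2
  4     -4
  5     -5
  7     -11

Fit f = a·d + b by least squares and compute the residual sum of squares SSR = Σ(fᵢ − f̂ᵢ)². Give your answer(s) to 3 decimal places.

SSR = 8.575

The normal equations are: 94·a + 18·b = -122;  18·a + 5·b = -23.
det = 94·5 − 18² = 146.
a = ((-122)·5 − 18·(-23))/146 = -98/73; b = (94·(-23) − 18·(-122))/146 = 17/73.
Residuals: -90/73, 33/73, 83/73, 108/73, -134/73; SSR = 626/73.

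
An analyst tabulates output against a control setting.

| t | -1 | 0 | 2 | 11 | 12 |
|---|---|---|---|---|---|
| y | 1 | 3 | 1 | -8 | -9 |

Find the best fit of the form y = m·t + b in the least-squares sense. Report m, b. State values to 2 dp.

m = -0.89, b = 1.86

With design matrix M, MᵀM = [[270, 24]; [24, 5]] and Mᵀy = [-195, -12]ᵀ.
det = 270·5 − 24² = 774.
m = ((-195)·5 − 24·(-12))/774 = -229/258; b = (270·(-12) − 24·(-195))/774 = 80/43.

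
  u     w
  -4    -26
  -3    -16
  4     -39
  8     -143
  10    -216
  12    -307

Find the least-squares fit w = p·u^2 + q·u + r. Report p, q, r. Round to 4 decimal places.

p = -1.9845, q = -1.6305, r = -1.7304

From the data, Σu^2·u^2 = 35425, Σu^2·u = 3213, Σu^2 = 349, Σu·u = 349, Σu = 27, Σ1 = 6.
Moment sums: Σu^2·w = -76144, Σu·w = -6992, Σw = -747.
Solving the 3×3 system (Gaussian elimination) gives p = -884805/445856, q = -3634901/2229280, r = -1928759/1114640.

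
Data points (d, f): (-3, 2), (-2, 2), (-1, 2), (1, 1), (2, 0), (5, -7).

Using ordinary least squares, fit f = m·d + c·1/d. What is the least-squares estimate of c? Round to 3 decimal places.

c = 1.204

Forming XᵀX = [[44, 6]; [6, 1193/450]] and Xᵀf = [-46, -61/15]ᵀ gives XᵀX·[m, c]ᵀ = Xᵀf.
det = 44·(1193/450) − 6² = 18146/225.
m = ((-46)·(1193/450) − 6·(-61/15))/(18146/225) = -21949/18146; c = (44·(-61/15) − 6·(-46))/(18146/225) = 10920/9073.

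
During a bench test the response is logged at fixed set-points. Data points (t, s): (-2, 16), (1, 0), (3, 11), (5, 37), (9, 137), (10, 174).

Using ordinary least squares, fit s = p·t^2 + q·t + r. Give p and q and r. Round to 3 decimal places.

p = 2.028, q = -3.101, r = 1.588

Setting ∂/∂p … = 0 gives: 17284·p + 1874·q + 220·r = 29585;  1874·p + 220·q + 26·r = 3159;  220·p + 26·q + 6·r = 375.
(Σt^2·t^2 = 17284, Σt^2·t = 1874, Σt^2 = 220, Σt·t = 220, Σt = 26, Σ1 = 6, Σt^2·s = 29585, Σt·s = 3159, Σs = 375.)
Solving the 3×3 system (Gaussian elimination) gives p = 430981/212550, q = -659051/212550, r = 56271/35425.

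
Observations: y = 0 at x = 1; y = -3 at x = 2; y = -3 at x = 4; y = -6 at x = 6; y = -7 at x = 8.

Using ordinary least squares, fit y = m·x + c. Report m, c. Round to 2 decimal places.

m = -0.92, c = 0.07

AᵀA·[m, c]ᵀ = Aᵀy reads: 121·m + 21·c = -110;  21·m + 5·c = -19.
(Σx·x = 121, Σx = 21, Σ1 = 5, Σx·y = -110, Σy = -19.)
Determinant 121·5 − 21² = 164.
m = ((-110)·5 − 21·(-19))/164 = -151/164; c = (121·(-19) − 21·(-110))/164 = 11/164.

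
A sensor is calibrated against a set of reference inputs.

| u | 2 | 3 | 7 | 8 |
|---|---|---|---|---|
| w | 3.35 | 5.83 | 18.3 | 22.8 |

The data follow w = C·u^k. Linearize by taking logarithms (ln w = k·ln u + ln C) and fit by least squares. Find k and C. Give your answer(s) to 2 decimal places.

k = 1.37, C = 1.29

Linearized form: ln w = k·ln u + ln C. From the 4 transformed points,
Over the data: Σln u = 5.8171, Σ(ln u)² = 9.7980, Σln w = 9.0056, Σln u·ln w = 14.9333.
Normal system: [[9.7980, 5.8171]; [5.8171, 4]]·[k, ln C]ᵀ = [14.9333, 9.0056]ᵀ.
Solving (det = 5.3534): k = 1.37232, ln C = 0.25568, so C = exp(0.25568) = 1.29134.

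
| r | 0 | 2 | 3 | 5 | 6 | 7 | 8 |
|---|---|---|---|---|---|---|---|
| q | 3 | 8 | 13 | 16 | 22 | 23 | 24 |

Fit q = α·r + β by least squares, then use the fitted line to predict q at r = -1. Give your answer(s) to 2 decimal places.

Sums needed: Σr·r = 187, Σr = 31, Σ1 = 7.
Moment sums: Σr·q = 620, Σq = 109.
Δ = 187·7 − 31² = 348.
α = (620·7 − 31·109)/348 = 961/348; β = (187·109 − 31·620)/348 = 1163/348.
At r = -1: q̂ = (961/348)·(-1) + (1163/348)·(1) = 101/174.

q̂ = 0.58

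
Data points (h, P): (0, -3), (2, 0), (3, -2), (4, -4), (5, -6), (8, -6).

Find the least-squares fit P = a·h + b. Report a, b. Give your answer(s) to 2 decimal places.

a = -0.62, b = -1.24

XᵀX·[a, b]ᵀ = XᵀP reads: 118·a + 22·b = -100;  22·a + 6·b = -21.
Δ = 118·6 − 22² = 224.
a = ((-100)·6 − 22·(-21))/224 = -69/112; b = (118·(-21) − 22·(-100))/224 = -139/112.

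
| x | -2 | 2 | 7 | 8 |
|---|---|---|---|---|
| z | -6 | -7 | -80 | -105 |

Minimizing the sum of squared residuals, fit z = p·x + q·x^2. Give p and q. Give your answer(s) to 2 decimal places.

From the data, Σx·x = 121, Σx·x^2 = 855, Σx^2·x^2 = 6529.
Moment sums: Σx·z = -1402, Σx^2·z = -10692.
Normal equations: [[121, 855]; [855, 6529]]·[p, q]ᵀ = [-1402, -10692]ᵀ.
Δ = 121·6529 − 855² = 58984.
p = ((-1402)·6529 − 855·(-10692))/58984 = -5999/29492; q = (121·(-10692) − 855·(-1402))/58984 = -47511/29492.

p = -0.20, q = -1.61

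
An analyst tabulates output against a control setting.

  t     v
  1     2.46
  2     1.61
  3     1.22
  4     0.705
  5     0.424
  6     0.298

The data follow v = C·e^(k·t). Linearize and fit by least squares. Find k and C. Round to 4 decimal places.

k = -0.4316, C = 3.9355

Linearized form: ln v = k·t + ln C. From the 6 transformed points,
Σt = 21.0000, Σ(t)² = 91.0000, Σln v = -0.8430, Σt·ln v = -10.5031.
Normal system: [[91.0000, 21.0000]; [21.0000, 6]]·[k, ln C]ᵀ = [-10.5031, -0.8430]ᵀ.
Slope k = (n·Σt·ln v − Σt·Σln v)/(n·Σ(t)² − (Σt)²) = (6·-10.5031 − 21.0000·-0.8430)/105.0000 = -0.43158; ln C = (Σln v − k·Σt)/n = 1.37003, so C = exp(1.37003) = 3.93547.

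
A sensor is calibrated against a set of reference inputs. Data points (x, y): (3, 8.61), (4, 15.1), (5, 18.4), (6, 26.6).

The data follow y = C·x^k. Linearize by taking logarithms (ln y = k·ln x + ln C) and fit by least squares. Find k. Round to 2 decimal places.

k = 1.56

Let Y = ln y. Fitting Y = k·ln x + ln C by least squares:
Sums: Σln x = 5.8861, Σ(ln x)² = 8.9295, Σln y = 11.0609, Σln x·ln y = 16.6944.
Normal system: [[8.9295, 5.8861]; [5.8861, 4]]·[k, ln C]ᵀ = [16.6944, 11.0609]ᵀ.
Solving (det = 1.0716): k = 1.56056, ln C = 0.46881.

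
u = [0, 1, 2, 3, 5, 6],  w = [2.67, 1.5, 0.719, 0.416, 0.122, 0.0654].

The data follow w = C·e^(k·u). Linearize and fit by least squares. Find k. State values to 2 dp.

k = -0.62

Taking logs, ln w = k·u + ln C, so regress ln w on u.
Σu = 17.0000, Σ(u)² = 75.0000, Σln w = -4.6504, Σu·ln w = -29.7676.
Normal system: [[75.0000, 17.0000]; [17.0000, 6]]·[k, ln C]ᵀ = [-29.7676, -4.6504]ᵀ.
Slope k = (n·Σu·ln w − Σu·Σln w)/(n·Σ(u)² − (Σu)²) = (6·-29.7676 − 17.0000·-4.6504)/161.0000 = -0.61832; ln C = (Σln w − k·Σu)/n = 0.97683.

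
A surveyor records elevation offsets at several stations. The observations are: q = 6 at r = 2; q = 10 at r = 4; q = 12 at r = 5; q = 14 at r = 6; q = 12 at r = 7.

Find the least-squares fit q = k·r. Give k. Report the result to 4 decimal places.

k = 2.1538

Sums needed: Σr·r = 130.
Moment sums: Σr·q = 280.
So AᵀA·[k]ᵀ = Aᵀq: [[130]]·[k]ᵀ = [280]ᵀ.
Hence k = 280 / 130 ≈ 2.15385.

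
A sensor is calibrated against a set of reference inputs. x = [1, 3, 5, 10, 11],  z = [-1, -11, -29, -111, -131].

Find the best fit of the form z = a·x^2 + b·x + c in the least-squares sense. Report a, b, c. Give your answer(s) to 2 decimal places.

a = -0.99, b = -1.17, c = 1.36

Sums needed: Σx^2·x^2 = 25348, Σx^2·x = 2484, Σx^2 = 256, Σx·x = 256, Σx = 30, Σ1 = 5.
Right-hand side: Σx^2·z = -27776, Σx·z = -2730, Σz = -283.
Solving the 3×3 system (Gaussian elimination) gives a = -4911/4937, b = -5781/4937, c = 6695/4937.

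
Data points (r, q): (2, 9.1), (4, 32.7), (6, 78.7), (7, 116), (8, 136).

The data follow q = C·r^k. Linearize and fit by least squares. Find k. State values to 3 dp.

k = 1.994

Taking logs, ln q = k·ln r + ln C, so regress ln q on ln r.
Sums: Σln r = 7.8966, Σ(ln r)² = 13.7233, Σln q = 19.7275, Σln r·ln q = 33.6530.
Normal system: [[13.7233, 7.8966]; [7.8966, 5]]·[k, ln C]ᵀ = [33.6530, 19.7275]ᵀ.
Δ = 13.7233·5 − (7.8966)² = 6.2610; k = (33.6530·5 − 7.8966·19.7275)/6.2610 = 1.99417, ln C = (13.7233·19.7275 − 7.8966·33.6530)/6.2610 = 0.79610.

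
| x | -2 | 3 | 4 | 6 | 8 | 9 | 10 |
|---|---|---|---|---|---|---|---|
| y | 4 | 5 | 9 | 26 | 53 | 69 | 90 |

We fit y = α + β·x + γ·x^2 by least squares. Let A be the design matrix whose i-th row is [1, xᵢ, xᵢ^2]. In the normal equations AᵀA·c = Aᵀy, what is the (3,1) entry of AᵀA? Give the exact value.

310

Row 3 ↔ basis x^2, column 1 ↔ basis 1, so (AᵀA)_{3,1} = Σᵢ x^2 = (4)·(1) + (9)·(1) + (16)·(1) + (36)·(1) + (64)·(1) + (81)·(1) + (100)·(1) = 310.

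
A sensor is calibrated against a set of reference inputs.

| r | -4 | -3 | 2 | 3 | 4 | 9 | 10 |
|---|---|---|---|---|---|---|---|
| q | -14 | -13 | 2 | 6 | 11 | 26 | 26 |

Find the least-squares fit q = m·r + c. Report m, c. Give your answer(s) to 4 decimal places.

Sums needed: Σr·r = 235, Σr = 21, Σ1 = 7.
For Mᵀq: Σr·q = 655, Σq = 44.
Determinant 235·7 − 21² = 1204.
m = (655·7 − 21·44)/1204 = 523/172; c = (235·44 − 21·655)/1204 = -3415/1204.

m = 3.0407, c = -2.8364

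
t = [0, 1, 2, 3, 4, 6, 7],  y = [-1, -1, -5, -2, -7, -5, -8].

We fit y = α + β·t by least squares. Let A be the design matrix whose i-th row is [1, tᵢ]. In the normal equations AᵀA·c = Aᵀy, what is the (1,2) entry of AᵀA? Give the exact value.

23

Row 1 ↔ basis 1, column 2 ↔ basis t, so (AᵀA)_{1,2} = Σᵢ t = (1)·(0) + (1)·(1) + (1)·(2) + (1)·(3) + (1)·(4) + (1)·(6) + (1)·(7) = 23.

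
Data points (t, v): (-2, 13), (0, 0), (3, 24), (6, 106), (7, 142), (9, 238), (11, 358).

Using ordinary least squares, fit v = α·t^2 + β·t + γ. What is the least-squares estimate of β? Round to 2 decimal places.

The normal system XᵀX·[α, β, γ]ᵀ = Xᵀv is [[24996, 2638, 300]; [2638, 300, 34]; [300, 34, 7]]·[α, β, γ]ᵀ = [73638, 7756, 881]ᵀ.
Solving the 3×3 system (Gaussian elimination) gives α = 1282957/424529, β = -288915/424529, γ = -21509/60647.

β = -0.68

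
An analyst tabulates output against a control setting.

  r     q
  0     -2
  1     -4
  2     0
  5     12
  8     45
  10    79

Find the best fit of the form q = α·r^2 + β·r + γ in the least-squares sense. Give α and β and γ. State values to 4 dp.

AᵀA·[α, β, γ]ᵀ = Aᵀq reads: 14738·α + 1646·β + 194·γ = 11076;  1646·α + 194·β + 26·γ = 1206;  194·α + 26·β + 6·γ = 130.
(Σr^2·r^2 = 14738, Σr^2·r = 1646, Σr^2 = 194, Σr·r = 194, Σr = 26, Σ1 = 6, Σr^2·q = 11076, Σr·q = 1206, Σq = 130.)
Solving the 3×3 system (Gaussian elimination) gives α = 5177/4994, β = -5900/2497, γ = -8053/4994.

α = 1.0366, β = -2.3628, γ = -1.6125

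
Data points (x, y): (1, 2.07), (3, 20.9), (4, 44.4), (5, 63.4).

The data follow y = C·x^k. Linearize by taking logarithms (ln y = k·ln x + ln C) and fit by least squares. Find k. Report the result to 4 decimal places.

k = 2.1531

With ln yᵢ as the transformed response and ln xᵢ as the regressor:
AᵀA = [[5.7191, 4.0943]; [4.0943, 4]], rhs = [15.2764, 11.7100]ᵀ  (here Σln x = 4.0943, Σ(ln x)² = 5.7191, Σln y = 11.7100, Σln x·ln y = 15.2764).
Slope k = (n·Σln x·ln y − Σln x·Σln y)/(n·Σ(ln x)² − (Σln x)²) = (4·15.2764 − 4.0943·11.7100)/6.1125 = 2.15305; ln C = (Σln y − k·Σln x)/n = 0.72366.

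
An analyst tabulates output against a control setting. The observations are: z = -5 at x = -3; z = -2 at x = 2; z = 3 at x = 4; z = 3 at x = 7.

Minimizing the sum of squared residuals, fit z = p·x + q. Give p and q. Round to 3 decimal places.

With design matrix A, AᵀA = [[78, 10]; [10, 4]] and Aᵀz = [44, -1]ᵀ.
Determinant 78·4 − 10² = 212.
p = (44·4 − 10·(-1))/212 = 93/106; q = (78·(-1) − 10·44)/212 = -259/106.

p = 0.877, q = -2.443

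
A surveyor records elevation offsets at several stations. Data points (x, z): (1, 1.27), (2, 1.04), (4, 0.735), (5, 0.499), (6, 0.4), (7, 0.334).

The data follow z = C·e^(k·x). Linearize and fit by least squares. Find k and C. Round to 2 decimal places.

Let Y = ln z. Fitting Y = k·x + ln C by least squares:
Sums: Σx = 25.0000, Σ(x)² = 131.0000, Σln z = -2.7377, Σx·ln z = -17.5639.
Normal system: [[131.0000, 25.0000]; [25.0000, 6]]·[k, ln C]ᵀ = [-17.5639, -2.7377]ᵀ.
Slope k = (n·Σx·ln z − Σx·Σln z)/(n·Σ(x)² − (Σx)²) = (6·-17.5639 − 25.0000·-2.7377)/161.0000 = -0.22945; ln C = (Σln z − k·Σx)/n = 0.49974, so C = exp(0.49974) = 1.64829.

k = -0.23, C = 1.65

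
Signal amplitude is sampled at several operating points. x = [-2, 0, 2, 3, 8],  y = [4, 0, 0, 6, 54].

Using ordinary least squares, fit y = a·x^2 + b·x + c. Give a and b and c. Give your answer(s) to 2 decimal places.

a = 0.95, b = -0.74, c = -0.98

From the data, Σx^2·x^2 = 4209, Σx^2·x = 539, Σx^2 = 81, Σx·x = 81, Σx = 11, Σ1 = 5.
Right-hand side: Σx^2·y = 3526, Σx·y = 442, Σy = 64.
Solving the 3×3 system (Gaussian elimination) gives a = 10223/10738, b = -3998/5369, c = -10575/10738.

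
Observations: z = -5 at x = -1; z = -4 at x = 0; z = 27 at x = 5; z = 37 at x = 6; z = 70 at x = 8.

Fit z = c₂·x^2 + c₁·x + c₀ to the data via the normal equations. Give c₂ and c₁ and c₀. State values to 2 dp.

MᵀM·[c₂, c₁, c₀]ᵀ = Mᵀz reads: 6018·c₂ + 852·c₁ + 126·c₀ = 6482;  852·c₂ + 126·c₁ + 18·c₀ = 922;  126·c₂ + 18·c₁ + 5·c₀ = 125.
Row-reducing yields c₂ = 6614/6357, c₁ = 5972/6357, c₀ = -9749/2119.

c₂ = 1.04, c₁ = 0.94, c₀ = -4.60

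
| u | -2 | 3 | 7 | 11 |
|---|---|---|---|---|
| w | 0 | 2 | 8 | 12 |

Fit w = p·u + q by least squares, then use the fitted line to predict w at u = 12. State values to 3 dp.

ŵ = 12.496

With design matrix X, XᵀX = [[183, 19]; [19, 4]] and Xᵀw = [194, 22]ᵀ.
Determinant 183·4 − 19² = 371.
p = (194·4 − 19·22)/371 = 358/371; q = (183·22 − 19·194)/371 = 340/371.
At u = 12: ŵ = (358/371)·(12) + (340/371)·(1) = 4636/371.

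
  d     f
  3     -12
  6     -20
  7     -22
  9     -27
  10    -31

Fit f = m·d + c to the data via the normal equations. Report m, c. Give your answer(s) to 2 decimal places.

m = -2.63, c = -3.97

Setting ∂/∂m … = 0 gives: 275·m + 35·c = -863;  35·m + 5·c = -112.
det = 275·5 − 35² = 150.
m = ((-863)·5 − 35·(-112))/150 = -79/30; c = (275·(-112) − 35·(-863))/150 = -119/30.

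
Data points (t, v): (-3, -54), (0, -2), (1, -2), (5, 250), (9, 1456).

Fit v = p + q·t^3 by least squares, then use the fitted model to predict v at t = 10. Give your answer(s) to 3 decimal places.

Entries of XᵀX: Σ1 = 5, Σt^3 = 828, Σt^3·t^3 = 547796.
Right-hand side: Σv = 1648, Σt^3·v = 1094130.
Normal equations: [[5, 828]; [828, 547796]]·[p, q]ᵀ = [1648, 1094130]ᵀ.
Eliminating q: 547796·(row 1) − 828·(row 2) gives 2053396·p = 547796·1648 − 828·1094130 = -3171832, so p = -792958/513349.
Then q = (1094130 − 828·(-792958/513349))/547796 = 2053053/1026698.
At t = 10: v̂ = (-792958/513349)·(1) + (2053053/1026698)·(1000) = 1025733542/513349.

v̂ = 1998.121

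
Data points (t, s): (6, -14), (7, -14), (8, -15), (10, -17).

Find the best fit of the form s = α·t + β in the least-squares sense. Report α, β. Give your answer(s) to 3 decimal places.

Normal-equation sums: Σt·t = 249, Σt = 31, Σ1 = 4.
Right-hand side: Σt·s = -472, Σs = -60.
Δ = 249·4 − 31² = 35.
α = ((-472)·4 − 31·(-60))/35 = -4/5; β = (249·(-60) − 31·(-472))/35 = -44/5.

α = -0.800, β = -8.800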